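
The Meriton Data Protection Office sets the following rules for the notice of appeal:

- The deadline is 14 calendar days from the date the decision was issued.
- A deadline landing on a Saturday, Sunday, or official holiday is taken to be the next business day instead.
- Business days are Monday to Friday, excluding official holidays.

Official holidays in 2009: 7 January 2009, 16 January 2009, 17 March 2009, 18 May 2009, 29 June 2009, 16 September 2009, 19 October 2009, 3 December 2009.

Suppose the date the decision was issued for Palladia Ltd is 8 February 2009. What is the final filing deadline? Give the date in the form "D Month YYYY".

23 February 2009

From 8 February 2009, 14 calendar days later is 22 February 2009.
22 February 2009 falls on a Sunday. Rolling to the next business day gives 23 February 2009, a Monday.
So the filing is due 23 February 2009.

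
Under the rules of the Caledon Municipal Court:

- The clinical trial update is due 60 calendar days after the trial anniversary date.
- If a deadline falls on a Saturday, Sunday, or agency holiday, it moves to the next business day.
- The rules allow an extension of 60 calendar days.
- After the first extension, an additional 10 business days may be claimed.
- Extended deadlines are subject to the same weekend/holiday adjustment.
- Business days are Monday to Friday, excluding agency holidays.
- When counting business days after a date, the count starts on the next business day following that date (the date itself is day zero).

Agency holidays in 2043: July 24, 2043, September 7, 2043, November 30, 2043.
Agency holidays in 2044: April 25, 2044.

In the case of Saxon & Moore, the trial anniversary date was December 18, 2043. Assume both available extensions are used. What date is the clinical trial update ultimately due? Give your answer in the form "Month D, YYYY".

May 3, 2044

Trigger date December 18, 2043 + 60 calendar days = February 16, 2044.
February 16, 2044 (Tuesday) is already a business day.
With the 60-day extension, February 16, 2044 becomes April 16, 2044.
April 16, 2044 is a Saturday; the next business day is April 18, 2044 (Monday).
The 10-business-day extension runs from April 18, 2044 to May 3, 2044.
May 3, 2044 is a Tuesday and not a listed holiday, so it stands.
Deadline: May 3, 2044.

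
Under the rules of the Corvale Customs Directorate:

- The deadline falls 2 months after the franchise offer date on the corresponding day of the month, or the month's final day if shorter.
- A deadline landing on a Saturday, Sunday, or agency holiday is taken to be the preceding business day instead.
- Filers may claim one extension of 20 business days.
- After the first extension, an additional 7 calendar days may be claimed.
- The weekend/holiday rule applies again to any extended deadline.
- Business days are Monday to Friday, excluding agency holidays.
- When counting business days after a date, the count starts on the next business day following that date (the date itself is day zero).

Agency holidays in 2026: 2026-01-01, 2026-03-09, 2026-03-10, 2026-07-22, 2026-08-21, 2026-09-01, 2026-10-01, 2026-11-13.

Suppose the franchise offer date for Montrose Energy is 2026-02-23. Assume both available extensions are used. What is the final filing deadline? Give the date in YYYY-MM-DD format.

Moving 2 months forward from 2026-02-23 on the corresponding day gives 2026-04-23.
2026-04-23 falls on a Thursday, which is a business day, so no adjustment is needed.
The 20-business-day extension runs from 2026-04-23 to 2026-05-21.
2026-05-21 is a Thursday and not a listed holiday, so it stands.
With the 7-day extension, 2026-05-21 becomes 2026-05-28.
2026-05-28 (Thursday) is already a business day.
Deadline: 2026-05-28.

2026-05-28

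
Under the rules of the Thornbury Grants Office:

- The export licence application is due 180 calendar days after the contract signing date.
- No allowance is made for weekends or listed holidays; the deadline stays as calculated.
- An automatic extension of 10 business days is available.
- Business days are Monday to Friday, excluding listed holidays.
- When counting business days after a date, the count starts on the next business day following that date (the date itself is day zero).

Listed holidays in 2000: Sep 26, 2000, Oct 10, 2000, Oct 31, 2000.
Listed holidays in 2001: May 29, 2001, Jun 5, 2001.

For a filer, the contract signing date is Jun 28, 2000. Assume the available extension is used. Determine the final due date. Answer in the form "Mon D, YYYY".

Jan 8, 2001

Trigger date Jun 28, 2000 + 180 calendar days = Dec 25, 2000.
Dec 25, 2000 is a Monday; no weekend or holiday adjustment applies.
Counting 10 further business days from Dec 25, 2000 reaches Jan 8, 2001.
Jan 8, 2001 is a Monday; no weekend or holiday adjustment applies.
So the filing is due Jan 8, 2001.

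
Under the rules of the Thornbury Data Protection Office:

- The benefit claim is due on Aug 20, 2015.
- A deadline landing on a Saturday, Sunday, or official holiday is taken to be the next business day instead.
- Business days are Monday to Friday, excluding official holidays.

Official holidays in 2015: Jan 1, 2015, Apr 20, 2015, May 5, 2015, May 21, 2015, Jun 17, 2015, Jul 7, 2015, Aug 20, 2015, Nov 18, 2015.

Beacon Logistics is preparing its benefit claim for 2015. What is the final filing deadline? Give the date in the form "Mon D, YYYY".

Aug 21, 2015

The stated deadline is Aug 20, 2015.
Because Aug 20, 2015 is a listed holiday, the deadline becomes Aug 21, 2015 (Friday).
The final due date is Aug 21, 2015.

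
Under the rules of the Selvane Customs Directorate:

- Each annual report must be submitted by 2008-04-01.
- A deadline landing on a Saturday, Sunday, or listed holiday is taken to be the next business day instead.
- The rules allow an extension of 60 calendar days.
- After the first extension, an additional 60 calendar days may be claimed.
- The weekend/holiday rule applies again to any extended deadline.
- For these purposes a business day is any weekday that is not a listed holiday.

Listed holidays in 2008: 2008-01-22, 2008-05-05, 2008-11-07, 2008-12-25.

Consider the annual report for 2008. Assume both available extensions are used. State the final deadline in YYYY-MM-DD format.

2008-08-01

The stated deadline is 2008-04-01.
2008-04-01 is a Tuesday and not a listed holiday, so it stands.
Applying the 60-calendar-day extension: 2008-04-01 + 60 days = 2008-05-31.
Because 2008-05-31 is a Saturday, the deadline becomes 2008-06-02 (Monday).
Add the 60 calendar-day extension to 2008-06-02: 2008-08-01.
2008-08-01 (Friday) is already a business day.
So the filing is due 2008-08-01.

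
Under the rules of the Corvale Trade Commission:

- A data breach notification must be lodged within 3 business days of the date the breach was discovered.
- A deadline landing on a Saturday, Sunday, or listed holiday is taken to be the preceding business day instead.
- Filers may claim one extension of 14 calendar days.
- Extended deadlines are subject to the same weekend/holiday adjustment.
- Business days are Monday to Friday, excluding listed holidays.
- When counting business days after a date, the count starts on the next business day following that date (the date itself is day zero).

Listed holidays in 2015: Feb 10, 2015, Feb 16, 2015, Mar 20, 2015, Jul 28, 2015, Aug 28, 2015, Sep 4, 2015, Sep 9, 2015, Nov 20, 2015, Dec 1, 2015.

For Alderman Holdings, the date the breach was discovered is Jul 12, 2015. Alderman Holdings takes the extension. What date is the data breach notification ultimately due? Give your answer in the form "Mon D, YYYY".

Jul 29, 2015

3 business days after Jul 12, 2015, excluding weekends and holidays, is Jul 15, 2015.
Jul 15, 2015 is a Wednesday and not a listed holiday, so it stands.
Applying the 14-calendar-day extension: Jul 15, 2015 + 14 days = Jul 29, 2015.
Jul 29, 2015 (Wednesday) is already a business day.
Deadline: Jul 29, 2015.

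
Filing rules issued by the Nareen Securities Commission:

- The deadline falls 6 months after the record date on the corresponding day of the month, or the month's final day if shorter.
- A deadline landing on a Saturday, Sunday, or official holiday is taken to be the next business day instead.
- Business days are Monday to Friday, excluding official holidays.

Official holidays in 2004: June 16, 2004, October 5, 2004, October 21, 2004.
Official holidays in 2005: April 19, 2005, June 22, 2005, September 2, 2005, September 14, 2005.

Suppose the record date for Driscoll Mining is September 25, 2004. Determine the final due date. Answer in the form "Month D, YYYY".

6 months after September 25, 2004, on the same day of the month, is March 25, 2005.
March 25, 2005 falls on a Friday, which is a business day, so no adjustment is needed.
Final deadline: March 25, 2005.

March 25, 2005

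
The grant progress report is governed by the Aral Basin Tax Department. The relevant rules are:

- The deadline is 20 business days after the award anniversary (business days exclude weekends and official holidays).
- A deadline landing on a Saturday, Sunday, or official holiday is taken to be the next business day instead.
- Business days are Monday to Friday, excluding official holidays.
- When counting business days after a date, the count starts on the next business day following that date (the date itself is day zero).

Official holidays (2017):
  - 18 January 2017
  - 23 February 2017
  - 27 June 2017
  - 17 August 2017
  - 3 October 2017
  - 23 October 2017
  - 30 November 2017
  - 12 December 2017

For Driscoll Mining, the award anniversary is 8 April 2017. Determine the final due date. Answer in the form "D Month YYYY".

5 May 2017

Counting 20 business days after 8 April 2017 (skipping weekends and listed holidays) reaches 5 May 2017.
Since 5 May 2017 is a Friday and not a holiday, the date is unchanged.
The final due date is 5 May 2017.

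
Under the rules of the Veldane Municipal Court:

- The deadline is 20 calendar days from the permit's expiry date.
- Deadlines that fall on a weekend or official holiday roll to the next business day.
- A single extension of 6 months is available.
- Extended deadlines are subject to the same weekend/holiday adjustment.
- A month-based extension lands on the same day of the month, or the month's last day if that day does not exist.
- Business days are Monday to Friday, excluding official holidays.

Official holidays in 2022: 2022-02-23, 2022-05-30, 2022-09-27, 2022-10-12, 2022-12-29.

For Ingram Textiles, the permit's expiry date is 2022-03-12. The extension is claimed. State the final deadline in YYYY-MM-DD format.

2022-10-03

From 2022-03-12, 20 calendar days later is 2022-04-01.
2022-04-01 is a Friday and not a listed holiday, so it stands.
The 6 months extension carries 2022-04-01 to 2022-10-01.
2022-10-01 is a Saturday; the next business day is 2022-10-03 (Monday).
The final due date is 2022-10-03.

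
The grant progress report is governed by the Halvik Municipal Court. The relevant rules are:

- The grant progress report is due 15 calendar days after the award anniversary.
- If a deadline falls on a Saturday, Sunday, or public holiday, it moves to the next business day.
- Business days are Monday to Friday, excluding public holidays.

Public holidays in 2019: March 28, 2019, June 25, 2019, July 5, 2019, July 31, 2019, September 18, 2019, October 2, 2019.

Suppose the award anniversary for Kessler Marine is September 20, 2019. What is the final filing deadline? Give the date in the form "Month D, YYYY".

October 7, 2019

Adding 15 calendar days to September 20, 2019 gives October 5, 2019.
October 5, 2019 falls on a Saturday. Rolling to the next business day gives October 7, 2019, a Monday.
So the filing is due October 7, 2019.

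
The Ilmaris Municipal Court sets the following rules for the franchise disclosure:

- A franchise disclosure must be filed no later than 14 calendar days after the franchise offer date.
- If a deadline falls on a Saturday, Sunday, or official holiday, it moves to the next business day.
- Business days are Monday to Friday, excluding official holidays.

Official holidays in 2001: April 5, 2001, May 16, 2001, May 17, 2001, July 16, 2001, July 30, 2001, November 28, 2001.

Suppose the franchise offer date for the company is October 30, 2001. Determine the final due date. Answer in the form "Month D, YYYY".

November 13, 2001

Trigger date October 30, 2001 + 14 calendar days = November 13, 2001.
Since November 13, 2001 is a Tuesday and not a holiday, the date is unchanged.
Deadline: November 13, 2001.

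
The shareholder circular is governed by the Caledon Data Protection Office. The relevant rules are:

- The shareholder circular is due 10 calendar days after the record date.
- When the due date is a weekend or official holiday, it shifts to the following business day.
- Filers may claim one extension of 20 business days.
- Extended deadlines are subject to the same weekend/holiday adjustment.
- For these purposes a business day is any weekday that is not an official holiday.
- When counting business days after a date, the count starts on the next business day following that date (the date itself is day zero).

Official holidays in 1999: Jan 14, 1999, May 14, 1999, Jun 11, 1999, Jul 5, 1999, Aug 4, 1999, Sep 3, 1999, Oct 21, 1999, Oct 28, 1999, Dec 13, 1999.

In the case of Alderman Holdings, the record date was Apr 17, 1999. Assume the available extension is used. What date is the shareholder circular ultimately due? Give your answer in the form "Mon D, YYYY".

Trigger date Apr 17, 1999 + 10 calendar days = Apr 27, 1999.
Apr 27, 1999 falls on a Tuesday, which is a business day, so no adjustment is needed.
Counting 20 further business days from Apr 27, 1999 reaches May 26, 1999.
May 26, 1999 is a Wednesday and not a listed holiday, so it stands.
So the filing is due May 26, 1999.

May 26, 1999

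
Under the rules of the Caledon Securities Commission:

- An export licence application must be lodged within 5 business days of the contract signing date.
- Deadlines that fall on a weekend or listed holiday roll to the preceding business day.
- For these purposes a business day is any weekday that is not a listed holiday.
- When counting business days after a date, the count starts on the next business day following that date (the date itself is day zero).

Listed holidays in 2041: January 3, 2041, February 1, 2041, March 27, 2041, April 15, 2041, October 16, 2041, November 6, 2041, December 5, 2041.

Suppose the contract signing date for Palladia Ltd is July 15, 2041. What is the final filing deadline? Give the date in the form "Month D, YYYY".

July 22, 2041

Starting the day after July 15, 2041 and counting 5 business days lands on July 22, 2041.
July 22, 2041 is a Monday and not a listed holiday, so it stands.
Deadline: July 22, 2041.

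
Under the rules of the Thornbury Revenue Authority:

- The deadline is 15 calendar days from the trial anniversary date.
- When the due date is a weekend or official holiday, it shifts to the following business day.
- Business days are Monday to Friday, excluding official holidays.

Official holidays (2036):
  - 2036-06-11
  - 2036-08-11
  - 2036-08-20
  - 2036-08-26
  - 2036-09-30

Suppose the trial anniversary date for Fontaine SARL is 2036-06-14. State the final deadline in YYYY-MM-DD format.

From 2036-06-14, 15 calendar days later is 2036-06-29.
2036-06-29 falls on a Sunday. Rolling to the next business day gives 2036-06-30, a Monday.
Deadline: 2036-06-30.

2036-06-30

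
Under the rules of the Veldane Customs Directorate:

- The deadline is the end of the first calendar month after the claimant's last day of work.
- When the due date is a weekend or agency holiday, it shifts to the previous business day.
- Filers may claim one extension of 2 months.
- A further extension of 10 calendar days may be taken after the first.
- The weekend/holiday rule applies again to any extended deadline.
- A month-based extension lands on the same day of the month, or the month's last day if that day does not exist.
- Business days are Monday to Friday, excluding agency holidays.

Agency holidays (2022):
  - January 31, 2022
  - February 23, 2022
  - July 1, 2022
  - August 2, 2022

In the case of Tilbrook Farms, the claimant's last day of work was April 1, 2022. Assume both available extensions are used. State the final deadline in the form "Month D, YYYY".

August 8, 2022

The first month after April 1, 2022 is May 2022, whose last day is May 31, 2022.
Since May 31, 2022 is a Tuesday and not a holiday, the date is unchanged.
Applying the 2 months extension: 2 months after May 31, 2022 is July 31, 2022.
July 31, 2022 falls on a Sunday. Rolling to the preceding business day gives July 29, 2022, a Friday.
Add the 10 calendar-day extension to July 29, 2022: August 8, 2022.
August 8, 2022 (Monday) is already a business day.
So the filing is due August 8, 2022.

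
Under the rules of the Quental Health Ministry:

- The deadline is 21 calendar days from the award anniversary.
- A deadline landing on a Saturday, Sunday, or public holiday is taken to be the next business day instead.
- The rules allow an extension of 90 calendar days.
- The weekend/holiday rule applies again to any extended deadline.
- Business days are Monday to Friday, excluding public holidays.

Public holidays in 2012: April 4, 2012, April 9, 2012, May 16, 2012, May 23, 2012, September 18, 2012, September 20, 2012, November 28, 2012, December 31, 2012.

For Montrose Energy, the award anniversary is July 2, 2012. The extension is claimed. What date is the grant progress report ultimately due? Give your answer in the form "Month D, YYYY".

From July 2, 2012, 21 calendar days later is July 23, 2012.
July 23, 2012 falls on a Monday, which is a business day, so no adjustment is needed.
The 90-calendar-day extension moves the deadline from July 23, 2012 to October 21, 2012.
October 21, 2012 falls on a Sunday. Rolling to the next business day gives October 22, 2012, a Monday.
Final deadline: October 22, 2012.

October 22, 2012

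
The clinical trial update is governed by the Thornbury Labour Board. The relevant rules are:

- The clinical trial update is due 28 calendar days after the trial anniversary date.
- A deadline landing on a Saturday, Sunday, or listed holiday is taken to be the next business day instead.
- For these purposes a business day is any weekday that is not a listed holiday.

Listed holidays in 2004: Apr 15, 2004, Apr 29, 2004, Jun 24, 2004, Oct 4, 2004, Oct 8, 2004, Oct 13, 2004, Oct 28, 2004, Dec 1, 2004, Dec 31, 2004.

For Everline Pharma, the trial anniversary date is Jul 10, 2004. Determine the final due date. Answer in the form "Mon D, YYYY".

Aug 9, 2004

Trigger date Jul 10, 2004 + 28 calendar days = Aug 7, 2004.
Aug 7, 2004 is a Saturday; the next business day is Aug 9, 2004 (Monday).
The final due date is Aug 9, 2004.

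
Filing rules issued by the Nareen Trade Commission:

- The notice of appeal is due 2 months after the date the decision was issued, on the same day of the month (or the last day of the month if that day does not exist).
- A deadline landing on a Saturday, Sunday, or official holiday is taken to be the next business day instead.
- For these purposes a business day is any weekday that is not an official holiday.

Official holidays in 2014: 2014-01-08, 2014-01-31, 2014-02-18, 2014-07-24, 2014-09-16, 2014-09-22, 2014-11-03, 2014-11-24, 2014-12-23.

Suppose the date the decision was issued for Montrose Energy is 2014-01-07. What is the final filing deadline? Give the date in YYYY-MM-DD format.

2014-03-07

Moving 2 months forward from 2014-01-07 on the corresponding day gives 2014-03-07.
Since 2014-03-07 is a Friday and not a holiday, the date is unchanged.
Final deadline: 2014-03-07.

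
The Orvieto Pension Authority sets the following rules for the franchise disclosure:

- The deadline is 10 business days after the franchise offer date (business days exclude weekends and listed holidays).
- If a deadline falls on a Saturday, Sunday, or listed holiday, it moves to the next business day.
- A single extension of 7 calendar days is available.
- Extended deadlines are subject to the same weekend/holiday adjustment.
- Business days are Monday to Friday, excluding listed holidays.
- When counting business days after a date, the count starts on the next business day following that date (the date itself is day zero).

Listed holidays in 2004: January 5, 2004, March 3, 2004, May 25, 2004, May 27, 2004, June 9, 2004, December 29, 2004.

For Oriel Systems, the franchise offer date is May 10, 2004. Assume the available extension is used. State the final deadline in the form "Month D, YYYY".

May 31, 2004

Counting 10 business days after May 10, 2004 (skipping weekends and listed holidays) reaches May 24, 2004.
May 24, 2004 is a Monday and not a listed holiday, so it stands.
Add the 7 calendar-day extension to May 24, 2004: May 31, 2004.
May 31, 2004 (Monday) is already a business day.
Final deadline: May 31, 2004.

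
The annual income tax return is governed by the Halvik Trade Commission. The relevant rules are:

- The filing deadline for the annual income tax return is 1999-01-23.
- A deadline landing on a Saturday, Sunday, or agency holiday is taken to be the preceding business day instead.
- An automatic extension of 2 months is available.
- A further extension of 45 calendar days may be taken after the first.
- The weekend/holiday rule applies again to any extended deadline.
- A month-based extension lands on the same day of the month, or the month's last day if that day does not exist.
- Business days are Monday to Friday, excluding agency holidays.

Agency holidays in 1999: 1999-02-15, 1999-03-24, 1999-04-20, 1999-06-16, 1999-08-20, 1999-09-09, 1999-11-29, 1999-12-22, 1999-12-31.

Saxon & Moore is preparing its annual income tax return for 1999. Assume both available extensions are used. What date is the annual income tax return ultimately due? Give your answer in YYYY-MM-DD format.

The statutory due date is 1999-01-23.
1999-01-23 falls on a Saturday. Rolling to the preceding business day gives 1999-01-22, a Friday.
Add 2 months to 1999-01-22: 1999-03-22.
1999-03-22 (Monday) is already a business day.
Add the 45 calendar-day extension to 1999-03-22: 1999-05-06.
1999-05-06 (Thursday) is already a business day.
Final deadline: 1999-05-06.

1999-05-06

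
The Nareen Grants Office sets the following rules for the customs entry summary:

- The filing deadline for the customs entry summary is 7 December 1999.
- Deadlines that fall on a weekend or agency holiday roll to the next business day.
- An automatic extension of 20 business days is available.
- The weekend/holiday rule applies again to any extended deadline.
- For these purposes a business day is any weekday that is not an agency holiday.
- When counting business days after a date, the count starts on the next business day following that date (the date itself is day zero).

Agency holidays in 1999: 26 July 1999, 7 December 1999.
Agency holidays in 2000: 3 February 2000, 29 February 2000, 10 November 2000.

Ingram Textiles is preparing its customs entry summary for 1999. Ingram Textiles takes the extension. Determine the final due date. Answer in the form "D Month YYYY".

5 January 2000

The stated deadline is 7 December 1999.
Because 7 December 1999 is a listed holiday, the deadline becomes 8 December 1999 (Wednesday).
The 20-business-day extension runs from 8 December 1999 to 5 January 2000.
Since 5 January 2000 is a Wednesday and not a holiday, the date is unchanged.
Final deadline: 5 January 2000.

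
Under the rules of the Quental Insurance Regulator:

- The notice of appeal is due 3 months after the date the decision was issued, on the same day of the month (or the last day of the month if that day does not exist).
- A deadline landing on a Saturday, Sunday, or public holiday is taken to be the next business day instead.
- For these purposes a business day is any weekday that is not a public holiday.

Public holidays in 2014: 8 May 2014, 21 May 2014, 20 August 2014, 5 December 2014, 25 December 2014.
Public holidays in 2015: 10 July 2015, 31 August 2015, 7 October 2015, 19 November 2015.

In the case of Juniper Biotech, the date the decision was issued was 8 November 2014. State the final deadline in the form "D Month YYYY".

9 February 2015

3 months from 8 November 2014 is 8 February 2015.
8 February 2015 falls on a Sunday. Rolling to the next business day gives 9 February 2015, a Monday.
Final deadline: 9 February 2015.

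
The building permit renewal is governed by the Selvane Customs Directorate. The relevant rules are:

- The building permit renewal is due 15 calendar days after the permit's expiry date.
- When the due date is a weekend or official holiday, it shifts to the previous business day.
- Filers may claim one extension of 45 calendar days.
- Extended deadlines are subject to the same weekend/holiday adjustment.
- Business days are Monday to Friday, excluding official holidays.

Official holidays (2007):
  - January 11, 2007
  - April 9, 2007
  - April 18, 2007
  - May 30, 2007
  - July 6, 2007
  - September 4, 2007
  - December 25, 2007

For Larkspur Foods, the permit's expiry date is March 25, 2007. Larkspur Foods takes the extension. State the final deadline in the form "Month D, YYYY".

May 21, 2007

From March 25, 2007, 15 calendar days later is April 9, 2007.
April 9, 2007 is a listed holiday, so it moves to the preceding business day, April 6, 2007 (Friday).
With the 45-day extension, April 6, 2007 becomes May 21, 2007.
May 21, 2007 is a Monday and not a listed holiday, so it stands.
Deadline: May 21, 2007.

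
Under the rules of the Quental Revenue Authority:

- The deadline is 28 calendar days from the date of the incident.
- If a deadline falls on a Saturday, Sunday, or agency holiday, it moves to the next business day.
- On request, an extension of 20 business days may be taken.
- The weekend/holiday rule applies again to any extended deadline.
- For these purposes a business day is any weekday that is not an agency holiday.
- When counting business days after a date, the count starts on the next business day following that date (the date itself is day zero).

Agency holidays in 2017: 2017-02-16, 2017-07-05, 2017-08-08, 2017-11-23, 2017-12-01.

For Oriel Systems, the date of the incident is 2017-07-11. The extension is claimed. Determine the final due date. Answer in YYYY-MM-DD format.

28 calendar days after 2017-07-11 is 2017-08-08.
2017-08-08 is a listed holiday; the next business day is 2017-08-09 (Wednesday).
Counting 20 further business days from 2017-08-09 reaches 2017-09-06.
2017-09-06 falls on a Wednesday, which is a business day, so no adjustment is needed.
Final deadline: 2017-09-06.

2017-09-06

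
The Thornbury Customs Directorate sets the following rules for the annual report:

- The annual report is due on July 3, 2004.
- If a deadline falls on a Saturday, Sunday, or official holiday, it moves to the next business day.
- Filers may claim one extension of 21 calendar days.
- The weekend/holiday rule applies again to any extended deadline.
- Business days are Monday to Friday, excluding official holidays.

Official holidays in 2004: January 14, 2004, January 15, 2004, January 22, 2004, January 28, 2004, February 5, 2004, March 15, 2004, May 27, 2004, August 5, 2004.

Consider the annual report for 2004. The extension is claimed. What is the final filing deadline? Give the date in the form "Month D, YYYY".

The stated deadline is July 3, 2004.
July 3, 2004 falls on a Saturday. Rolling to the next business day gives July 5, 2004, a Monday.
The 21-calendar-day extension moves the deadline from July 5, 2004 to July 26, 2004.
Since July 26, 2004 is a Monday and not a holiday, the date is unchanged.
The final due date is July 26, 2004.

July 26, 2004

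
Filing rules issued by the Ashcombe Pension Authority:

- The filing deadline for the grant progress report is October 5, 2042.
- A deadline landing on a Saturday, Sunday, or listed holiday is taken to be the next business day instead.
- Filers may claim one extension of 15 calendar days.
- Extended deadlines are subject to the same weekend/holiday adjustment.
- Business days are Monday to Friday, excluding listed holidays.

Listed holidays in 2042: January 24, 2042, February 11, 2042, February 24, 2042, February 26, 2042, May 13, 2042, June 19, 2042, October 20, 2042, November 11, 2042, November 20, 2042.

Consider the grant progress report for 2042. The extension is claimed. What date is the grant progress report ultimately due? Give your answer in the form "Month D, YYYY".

October 21, 2042

Start from the fixed due date, October 5, 2042.
October 5, 2042 is a Sunday, so it moves to the next business day, October 6, 2042 (Monday).
Applying the 15-calendar-day extension: October 6, 2042 + 15 days = October 21, 2042.
October 21, 2042 is a Tuesday and not a listed holiday, so it stands.
So the filing is due October 21, 2042.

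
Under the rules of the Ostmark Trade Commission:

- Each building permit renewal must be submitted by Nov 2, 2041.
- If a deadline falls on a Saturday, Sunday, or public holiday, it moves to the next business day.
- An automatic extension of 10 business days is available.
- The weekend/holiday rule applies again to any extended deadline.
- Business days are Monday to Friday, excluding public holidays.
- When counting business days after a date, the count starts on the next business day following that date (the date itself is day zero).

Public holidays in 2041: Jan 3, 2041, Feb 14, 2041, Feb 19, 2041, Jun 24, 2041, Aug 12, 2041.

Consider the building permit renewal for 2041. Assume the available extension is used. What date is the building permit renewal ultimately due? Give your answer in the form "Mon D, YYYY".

The stated deadline is Nov 2, 2041.
Nov 2, 2041 is a Saturday; the next business day is Nov 4, 2041 (Monday).
Counting 10 further business days from Nov 4, 2041 reaches Nov 18, 2041.
Nov 18, 2041 (Monday) is already a business day.
The final due date is Nov 18, 2041.

Nov 18, 2041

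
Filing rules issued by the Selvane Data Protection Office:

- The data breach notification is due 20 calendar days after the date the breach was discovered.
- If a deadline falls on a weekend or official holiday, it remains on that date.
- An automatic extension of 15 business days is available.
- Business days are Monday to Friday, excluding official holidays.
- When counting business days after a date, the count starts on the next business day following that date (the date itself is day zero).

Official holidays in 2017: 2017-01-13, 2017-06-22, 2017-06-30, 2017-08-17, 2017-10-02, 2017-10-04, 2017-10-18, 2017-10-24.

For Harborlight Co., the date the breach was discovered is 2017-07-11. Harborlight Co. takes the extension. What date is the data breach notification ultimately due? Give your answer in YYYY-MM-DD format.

2017-08-22

From 2017-07-11, 20 calendar days later is 2017-07-31.
2017-07-31 is a Monday; no weekend or holiday adjustment applies.
The 15-business-day extension runs from 2017-07-31 to 2017-08-22.
No adjustment is made for weekends or holidays, so 2017-08-22 stands.
Final deadline: 2017-08-22.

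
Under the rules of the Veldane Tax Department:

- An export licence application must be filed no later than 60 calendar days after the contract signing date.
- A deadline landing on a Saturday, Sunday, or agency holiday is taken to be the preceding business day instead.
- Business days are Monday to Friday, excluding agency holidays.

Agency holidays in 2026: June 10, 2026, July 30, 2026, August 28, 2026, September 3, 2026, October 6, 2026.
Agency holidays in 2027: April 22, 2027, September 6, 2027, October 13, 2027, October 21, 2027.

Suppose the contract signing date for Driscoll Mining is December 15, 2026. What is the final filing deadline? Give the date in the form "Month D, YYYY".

February 12, 2027

60 calendar days after December 15, 2026 is February 13, 2027.
February 13, 2027 is a Saturday, so it moves to the preceding business day, February 12, 2027 (Friday).
Deadline: February 12, 2027.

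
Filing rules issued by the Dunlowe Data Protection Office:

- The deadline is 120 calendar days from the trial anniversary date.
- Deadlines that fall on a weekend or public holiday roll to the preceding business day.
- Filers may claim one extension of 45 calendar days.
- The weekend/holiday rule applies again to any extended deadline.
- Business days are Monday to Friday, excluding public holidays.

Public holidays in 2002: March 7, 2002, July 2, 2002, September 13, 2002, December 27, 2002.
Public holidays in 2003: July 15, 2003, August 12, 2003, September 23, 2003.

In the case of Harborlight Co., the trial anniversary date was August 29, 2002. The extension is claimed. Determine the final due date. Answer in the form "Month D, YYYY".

February 7, 2003

Adding 120 calendar days to August 29, 2002 gives December 27, 2002.
December 27, 2002 is a listed holiday, so it moves to the preceding business day, December 26, 2002 (Thursday).
Applying the 45-calendar-day extension: December 26, 2002 + 45 days = February 9, 2003.
February 9, 2003 falls on a Sunday. Rolling to the preceding business day gives February 7, 2003, a Friday.
So the filing is due February 7, 2003.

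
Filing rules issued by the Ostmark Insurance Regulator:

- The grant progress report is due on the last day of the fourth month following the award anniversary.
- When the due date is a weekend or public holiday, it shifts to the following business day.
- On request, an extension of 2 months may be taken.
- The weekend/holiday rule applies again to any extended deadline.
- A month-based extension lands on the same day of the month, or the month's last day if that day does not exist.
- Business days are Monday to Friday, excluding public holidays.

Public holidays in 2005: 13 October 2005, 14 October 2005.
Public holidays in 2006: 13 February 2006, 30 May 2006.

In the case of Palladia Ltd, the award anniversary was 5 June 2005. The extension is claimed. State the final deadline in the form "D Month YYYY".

4 months after 5 June 2005 falls in October 2005; the last day of that month is 31 October 2005.
31 October 2005 (Monday) is already a business day.
Applying the 2 months extension: 2 months after 31 October 2005 is 31 December 2005.
Because 31 December 2005 is a Saturday, the deadline becomes 2 January 2006 (Monday).
Deadline: 2 January 2006.

2 January 2006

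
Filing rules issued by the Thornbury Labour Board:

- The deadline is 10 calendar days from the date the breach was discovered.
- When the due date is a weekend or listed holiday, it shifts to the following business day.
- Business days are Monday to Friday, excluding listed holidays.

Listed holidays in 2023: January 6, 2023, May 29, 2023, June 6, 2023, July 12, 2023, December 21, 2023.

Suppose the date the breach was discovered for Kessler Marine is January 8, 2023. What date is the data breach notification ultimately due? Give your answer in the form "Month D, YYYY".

Trigger date January 8, 2023 + 10 calendar days = January 18, 2023.
January 18, 2023 is a Wednesday and not a listed holiday, so it stands.
So the filing is due January 18, 2023.

January 18, 2023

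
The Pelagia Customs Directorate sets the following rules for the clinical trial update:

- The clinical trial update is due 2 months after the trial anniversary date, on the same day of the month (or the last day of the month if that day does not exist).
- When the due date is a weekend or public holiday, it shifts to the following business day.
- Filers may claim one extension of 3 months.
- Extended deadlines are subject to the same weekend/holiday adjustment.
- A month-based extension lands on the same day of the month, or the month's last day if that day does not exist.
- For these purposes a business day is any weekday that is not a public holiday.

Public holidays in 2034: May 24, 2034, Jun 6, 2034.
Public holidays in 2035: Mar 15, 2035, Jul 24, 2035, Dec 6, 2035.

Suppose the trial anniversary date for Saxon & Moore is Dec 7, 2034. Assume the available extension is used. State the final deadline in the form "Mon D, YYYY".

Moving 2 months forward from Dec 7, 2034 on the corresponding day gives Feb 7, 2035.
Feb 7, 2035 (Wednesday) is already a business day.
Applying the 3 months extension: 3 months after Feb 7, 2035 is May 7, 2035.
May 7, 2035 falls on a Monday, which is a business day, so no adjustment is needed.
Deadline: May 7, 2035.

May 7, 2035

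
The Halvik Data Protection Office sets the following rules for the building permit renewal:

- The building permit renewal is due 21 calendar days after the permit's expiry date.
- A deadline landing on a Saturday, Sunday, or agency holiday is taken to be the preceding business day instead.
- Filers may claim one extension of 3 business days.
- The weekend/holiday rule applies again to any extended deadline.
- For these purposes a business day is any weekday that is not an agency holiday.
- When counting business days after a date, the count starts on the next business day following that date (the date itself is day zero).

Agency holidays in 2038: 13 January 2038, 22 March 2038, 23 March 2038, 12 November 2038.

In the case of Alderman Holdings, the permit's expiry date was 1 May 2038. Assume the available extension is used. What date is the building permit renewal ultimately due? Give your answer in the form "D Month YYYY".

26 May 2038

Adding 21 calendar days to 1 May 2038 gives 22 May 2038.
22 May 2038 is a Saturday, so it moves to the preceding business day, 21 May 2038 (Friday).
Applying the 3-business-day extension: 3 business days after 21 May 2038 is 26 May 2038.
26 May 2038 (Wednesday) is already a business day.
The final due date is 26 May 2038.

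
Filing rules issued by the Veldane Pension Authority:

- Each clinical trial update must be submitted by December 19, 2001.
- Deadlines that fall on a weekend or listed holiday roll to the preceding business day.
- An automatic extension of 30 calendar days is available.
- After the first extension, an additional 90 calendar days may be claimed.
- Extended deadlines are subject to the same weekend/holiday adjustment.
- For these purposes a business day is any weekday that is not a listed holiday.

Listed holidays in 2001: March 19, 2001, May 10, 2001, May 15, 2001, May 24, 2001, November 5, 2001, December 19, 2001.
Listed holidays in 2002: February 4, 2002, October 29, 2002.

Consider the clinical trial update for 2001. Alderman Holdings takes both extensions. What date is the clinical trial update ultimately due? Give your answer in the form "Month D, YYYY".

The stated deadline is December 19, 2001.
December 19, 2001 falls on a listed holiday. Rolling to the preceding business day gives December 18, 2001, a Tuesday.
Add the 30 calendar-day extension to December 18, 2001: January 17, 2002.
January 17, 2002 falls on a Thursday, which is a business day, so no adjustment is needed.
Applying the 90-calendar-day extension: January 17, 2002 + 90 days = April 17, 2002.
April 17, 2002 falls on a Wednesday, which is a business day, so no adjustment is needed.
The final due date is April 17, 2002.

April 17, 2002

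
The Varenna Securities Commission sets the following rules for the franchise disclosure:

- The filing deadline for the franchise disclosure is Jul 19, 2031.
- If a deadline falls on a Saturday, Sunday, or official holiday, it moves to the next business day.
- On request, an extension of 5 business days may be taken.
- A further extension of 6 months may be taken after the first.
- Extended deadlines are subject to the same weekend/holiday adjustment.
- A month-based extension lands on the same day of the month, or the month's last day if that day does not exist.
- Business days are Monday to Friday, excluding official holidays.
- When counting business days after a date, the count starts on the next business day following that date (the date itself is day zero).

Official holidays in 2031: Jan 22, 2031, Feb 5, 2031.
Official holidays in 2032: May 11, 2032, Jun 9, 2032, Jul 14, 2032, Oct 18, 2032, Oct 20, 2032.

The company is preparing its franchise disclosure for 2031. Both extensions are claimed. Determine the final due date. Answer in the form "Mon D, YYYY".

The stated deadline is Jul 19, 2031.
Because Jul 19, 2031 is a Saturday, the deadline becomes Jul 21, 2031 (Monday).
Counting 5 further business days from Jul 21, 2031 reaches Jul 28, 2031.
Jul 28, 2031 (Monday) is already a business day.
The 6 months extension carries Jul 28, 2031 to Jan 28, 2032.
Jan 28, 2032 is a Wednesday and not a listed holiday, so it stands.
Deadline: Jan 28, 2032.

Jan 28, 2032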